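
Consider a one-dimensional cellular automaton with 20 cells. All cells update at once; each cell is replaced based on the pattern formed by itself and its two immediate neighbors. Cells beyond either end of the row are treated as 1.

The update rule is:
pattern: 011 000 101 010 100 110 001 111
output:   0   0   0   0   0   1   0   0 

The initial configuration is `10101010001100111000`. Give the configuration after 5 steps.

10000000000000000000

10000000000100001000
10000000000000000000
10000000000000000000  (fixed point — unchanged through step 5)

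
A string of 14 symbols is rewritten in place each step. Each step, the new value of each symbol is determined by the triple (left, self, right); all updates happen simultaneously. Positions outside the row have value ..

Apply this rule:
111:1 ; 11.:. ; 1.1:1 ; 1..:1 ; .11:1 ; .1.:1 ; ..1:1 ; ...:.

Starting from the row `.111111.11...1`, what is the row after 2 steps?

111111.11.1.11
11111.11.1111.

11111.11.1111.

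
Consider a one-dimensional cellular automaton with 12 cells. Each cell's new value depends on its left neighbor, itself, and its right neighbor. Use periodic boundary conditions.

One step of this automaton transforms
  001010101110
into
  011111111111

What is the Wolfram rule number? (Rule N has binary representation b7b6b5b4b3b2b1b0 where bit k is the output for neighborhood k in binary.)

position 9: 111 → 1  (bit 7 = 1)
position 10: 110 → 1  (bit 6 = 1)
position 3: 101 → 1  (bit 5 = 1)
position 11: 100 → 1  (bit 4 = 1)
position 8: 011 → 1  (bit 3 = 1)
position 2: 010 → 1  (bit 2 = 1)
position 1: 001 → 1  (bit 1 = 1)
position 0: 000 → 0  (bit 0 = 0)
bits b7..b0 = 11111110 = 254

254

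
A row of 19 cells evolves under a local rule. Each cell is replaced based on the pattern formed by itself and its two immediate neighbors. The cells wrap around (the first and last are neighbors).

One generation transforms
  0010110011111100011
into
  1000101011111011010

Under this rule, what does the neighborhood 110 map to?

At position 5 the neighborhood is 110; the next row has 0 there.

0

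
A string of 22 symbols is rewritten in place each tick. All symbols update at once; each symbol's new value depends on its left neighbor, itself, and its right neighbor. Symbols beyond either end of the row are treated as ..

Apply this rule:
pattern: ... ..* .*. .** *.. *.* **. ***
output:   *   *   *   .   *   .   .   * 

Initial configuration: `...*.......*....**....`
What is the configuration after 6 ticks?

.*...******.***.****.*

tick 1: ****************..****
tick 2: .**************.**.**.
tick 3: *.************.......*
tick 4: *..**********.********
tick 5: ***.********...******.
tick 6: .*...******.***.****.*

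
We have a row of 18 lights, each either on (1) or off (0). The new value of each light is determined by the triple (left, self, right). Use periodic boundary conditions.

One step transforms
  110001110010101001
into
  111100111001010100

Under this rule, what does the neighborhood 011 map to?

At position 5 the neighborhood is 011; the next row has 0 there.

0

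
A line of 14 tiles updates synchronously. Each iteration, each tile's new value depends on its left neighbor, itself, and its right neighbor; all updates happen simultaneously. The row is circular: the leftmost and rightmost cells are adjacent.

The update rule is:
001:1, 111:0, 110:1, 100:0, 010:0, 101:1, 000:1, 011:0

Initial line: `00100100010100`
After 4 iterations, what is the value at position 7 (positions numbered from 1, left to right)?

iteration 1: 11001001101001
iteration 2: 01010010110010
iteration 3: 10100101010100
iteration 4: 01001010101001
position 7 holds 1

1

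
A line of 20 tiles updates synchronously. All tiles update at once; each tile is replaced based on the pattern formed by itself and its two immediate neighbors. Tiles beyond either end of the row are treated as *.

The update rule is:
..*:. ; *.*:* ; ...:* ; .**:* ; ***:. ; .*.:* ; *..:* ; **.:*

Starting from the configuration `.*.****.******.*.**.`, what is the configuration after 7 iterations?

**.**.*.*******.*...

iteration 1: ****..***....*******
iteration 2: ...**.*.****.*......
iteration 3: **.******..********.
iteration 4: .***....**.*......**
iteration 5: **.****.*********.*.
iteration 6: .***..***.......****
iteration 7: **.**.*.*******.*...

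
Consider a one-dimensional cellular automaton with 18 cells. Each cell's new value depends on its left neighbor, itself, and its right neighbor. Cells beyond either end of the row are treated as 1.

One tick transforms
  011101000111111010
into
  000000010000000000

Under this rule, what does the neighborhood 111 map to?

0

At position 2 the neighborhood is 111; the next row has 0 there.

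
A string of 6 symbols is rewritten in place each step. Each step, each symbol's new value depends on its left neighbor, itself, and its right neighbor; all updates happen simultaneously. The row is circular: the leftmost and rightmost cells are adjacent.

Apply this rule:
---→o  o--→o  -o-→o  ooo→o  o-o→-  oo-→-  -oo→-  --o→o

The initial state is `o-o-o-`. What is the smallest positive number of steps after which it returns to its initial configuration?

o-o-o-

1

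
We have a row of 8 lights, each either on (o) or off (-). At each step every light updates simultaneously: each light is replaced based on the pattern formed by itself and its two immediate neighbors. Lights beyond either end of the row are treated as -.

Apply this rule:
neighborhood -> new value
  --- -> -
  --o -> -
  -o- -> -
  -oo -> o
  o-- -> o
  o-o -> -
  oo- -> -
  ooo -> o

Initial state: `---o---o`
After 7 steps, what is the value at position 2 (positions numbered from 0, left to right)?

-

----o---
-----o--
------o-
-------o
--------
--------  (fixed point — unchanged through step 7)
position 2 holds -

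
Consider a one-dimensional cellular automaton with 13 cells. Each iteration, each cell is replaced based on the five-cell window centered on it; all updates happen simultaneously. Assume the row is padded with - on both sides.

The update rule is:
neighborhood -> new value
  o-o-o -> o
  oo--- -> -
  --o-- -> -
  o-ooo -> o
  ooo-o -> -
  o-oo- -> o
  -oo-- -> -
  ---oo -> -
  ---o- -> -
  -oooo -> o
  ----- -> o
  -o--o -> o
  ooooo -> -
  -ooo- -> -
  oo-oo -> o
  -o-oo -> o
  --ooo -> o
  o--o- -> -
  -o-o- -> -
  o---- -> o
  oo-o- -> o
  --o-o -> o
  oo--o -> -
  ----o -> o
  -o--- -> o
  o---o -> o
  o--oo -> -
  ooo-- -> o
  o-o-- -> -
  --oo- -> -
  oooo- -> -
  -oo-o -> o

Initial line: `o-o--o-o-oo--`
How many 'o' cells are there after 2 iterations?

o--o-o-ooo--o
-o-o-ooo-o---
count of o: 6

6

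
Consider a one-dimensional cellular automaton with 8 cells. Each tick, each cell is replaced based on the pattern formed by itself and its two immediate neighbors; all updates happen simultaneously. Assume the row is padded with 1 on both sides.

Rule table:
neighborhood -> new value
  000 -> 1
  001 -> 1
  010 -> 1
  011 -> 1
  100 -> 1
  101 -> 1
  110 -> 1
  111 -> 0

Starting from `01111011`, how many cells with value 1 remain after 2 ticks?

6

11001110
01111011
count of 1: 6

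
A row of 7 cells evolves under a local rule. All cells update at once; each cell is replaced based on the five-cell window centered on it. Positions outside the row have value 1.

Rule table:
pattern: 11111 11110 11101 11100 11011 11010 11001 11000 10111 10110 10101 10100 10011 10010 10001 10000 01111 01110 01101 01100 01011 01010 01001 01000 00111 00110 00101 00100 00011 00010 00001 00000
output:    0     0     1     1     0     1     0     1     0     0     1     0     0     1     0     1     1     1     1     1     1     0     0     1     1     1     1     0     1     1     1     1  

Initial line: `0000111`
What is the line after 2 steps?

0000010

step 1: 1111110
step 2: 0000010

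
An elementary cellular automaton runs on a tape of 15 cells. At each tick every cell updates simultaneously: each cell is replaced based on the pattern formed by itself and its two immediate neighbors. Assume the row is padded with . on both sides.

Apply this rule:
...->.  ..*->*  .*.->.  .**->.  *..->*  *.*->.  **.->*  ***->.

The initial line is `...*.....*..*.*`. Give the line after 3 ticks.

*.*.*...*.*.**.

..*.*...*.**...
.*...*.*...**..
*.*.*...*.*.**.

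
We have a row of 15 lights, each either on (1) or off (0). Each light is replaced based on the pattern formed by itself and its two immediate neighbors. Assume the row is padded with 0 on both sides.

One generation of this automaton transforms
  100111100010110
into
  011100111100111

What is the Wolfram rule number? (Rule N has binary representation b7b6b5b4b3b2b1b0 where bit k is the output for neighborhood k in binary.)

91

position 4: 111 → 0  (bit 7 = 0)
position 6: 110 → 1  (bit 6 = 1)
position 11: 101 → 0  (bit 5 = 0)
position 1: 100 → 1  (bit 4 = 1)
position 3: 011 → 1  (bit 3 = 1)
position 0: 010 → 0  (bit 2 = 0)
position 2: 001 → 1  (bit 1 = 1)
position 8: 000 → 1  (bit 0 = 1)
bits b7..b0 = 01011011 = 91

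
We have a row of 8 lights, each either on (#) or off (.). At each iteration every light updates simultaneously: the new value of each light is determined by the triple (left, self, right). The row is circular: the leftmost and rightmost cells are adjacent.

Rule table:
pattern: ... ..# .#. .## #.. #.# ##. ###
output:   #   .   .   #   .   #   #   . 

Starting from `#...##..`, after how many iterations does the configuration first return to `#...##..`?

iteration 1: ..#.##..
iteration 2: #..###.#
iteration 3: #..#.###
iteration 4: #...##..

4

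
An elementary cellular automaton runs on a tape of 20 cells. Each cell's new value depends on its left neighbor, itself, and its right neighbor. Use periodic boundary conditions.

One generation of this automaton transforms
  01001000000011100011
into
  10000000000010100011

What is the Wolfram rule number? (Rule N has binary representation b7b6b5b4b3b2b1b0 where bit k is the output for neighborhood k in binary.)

104

position 13: 111 → 0  (bit 7 = 0)
position 14: 110 → 1  (bit 6 = 1)
position 0: 101 → 1  (bit 5 = 1)
position 2: 100 → 0  (bit 4 = 0)
position 12: 011 → 1  (bit 3 = 1)
position 1: 010 → 0  (bit 2 = 0)
position 3: 001 → 0  (bit 1 = 0)
position 6: 000 → 0  (bit 0 = 0)
bits b7..b0 = 01101000 = 104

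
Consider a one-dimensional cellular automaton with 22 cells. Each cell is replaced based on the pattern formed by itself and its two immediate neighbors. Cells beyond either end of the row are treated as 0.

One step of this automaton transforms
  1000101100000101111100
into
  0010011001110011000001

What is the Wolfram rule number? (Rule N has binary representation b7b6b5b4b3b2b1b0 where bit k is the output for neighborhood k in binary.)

position 16: 111 → 0  (bit 7 = 0)
position 7: 110 → 0  (bit 6 = 0)
position 5: 101 → 1  (bit 5 = 1)
position 1: 100 → 0  (bit 4 = 0)
position 6: 011 → 1  (bit 3 = 1)
position 0: 010 → 0  (bit 2 = 0)
position 3: 001 → 0  (bit 1 = 0)
position 2: 000 → 1  (bit 0 = 1)
bits b7..b0 = 00101001 = 41

41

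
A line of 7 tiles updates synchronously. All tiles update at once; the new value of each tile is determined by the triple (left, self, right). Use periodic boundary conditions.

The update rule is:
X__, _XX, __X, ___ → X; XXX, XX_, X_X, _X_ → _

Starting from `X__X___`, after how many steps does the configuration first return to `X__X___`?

_XX_XXX
_X__X__
X_XX_XX
__X__X_
XX_XX_X
___X__X
XXX_XX_
X___X__
_XXX_XX
_X___X_
X_XXX_X
__X___X
XX_XXX_
X__X___

14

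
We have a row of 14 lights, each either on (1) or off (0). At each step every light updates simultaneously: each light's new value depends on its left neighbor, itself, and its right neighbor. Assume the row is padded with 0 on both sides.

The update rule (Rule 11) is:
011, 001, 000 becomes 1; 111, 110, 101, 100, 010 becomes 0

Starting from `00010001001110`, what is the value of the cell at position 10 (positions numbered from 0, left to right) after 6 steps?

step 1: 11100110011000
step 2: 10001100110011
step 3: 00111001100110
step 4: 11100011001100
step 5: 10001110011001
step 6: 00111000110010
position 10 holds 0

0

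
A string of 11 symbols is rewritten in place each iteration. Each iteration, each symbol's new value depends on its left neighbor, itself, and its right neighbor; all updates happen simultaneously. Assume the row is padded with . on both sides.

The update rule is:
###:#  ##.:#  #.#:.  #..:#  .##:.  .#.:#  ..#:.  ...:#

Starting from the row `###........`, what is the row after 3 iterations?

#..########

.##########
..#########
#..########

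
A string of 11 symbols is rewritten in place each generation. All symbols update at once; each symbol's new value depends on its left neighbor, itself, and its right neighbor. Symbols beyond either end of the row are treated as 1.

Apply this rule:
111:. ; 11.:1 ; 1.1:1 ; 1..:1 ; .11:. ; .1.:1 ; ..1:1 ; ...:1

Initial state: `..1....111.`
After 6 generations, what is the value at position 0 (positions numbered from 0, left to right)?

1111111..11
......111..
111111..111
.....111...
11111..1111
....111....
position 0 holds .

.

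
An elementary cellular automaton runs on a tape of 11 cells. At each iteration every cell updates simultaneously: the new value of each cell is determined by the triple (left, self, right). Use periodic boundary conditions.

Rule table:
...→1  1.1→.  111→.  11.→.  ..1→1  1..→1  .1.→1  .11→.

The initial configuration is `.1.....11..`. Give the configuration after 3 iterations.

iteration 1: 1111111..11
iteration 2: .......11..
iteration 3: 1111111..11

1111111..11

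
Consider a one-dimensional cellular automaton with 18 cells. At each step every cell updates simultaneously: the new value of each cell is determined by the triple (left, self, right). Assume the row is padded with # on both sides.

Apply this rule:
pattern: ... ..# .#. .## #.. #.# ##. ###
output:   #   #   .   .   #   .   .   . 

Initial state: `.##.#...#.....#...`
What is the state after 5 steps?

.....###.#####.###
#####.............
.....#############
#####.............  (repeats step 2; period 2)
step 5: .....#############

.....#############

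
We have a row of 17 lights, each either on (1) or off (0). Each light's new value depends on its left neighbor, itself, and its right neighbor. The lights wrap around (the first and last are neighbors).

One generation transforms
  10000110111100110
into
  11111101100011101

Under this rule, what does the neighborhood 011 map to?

At position 5 the neighborhood is 011; the next row has 1 there.

1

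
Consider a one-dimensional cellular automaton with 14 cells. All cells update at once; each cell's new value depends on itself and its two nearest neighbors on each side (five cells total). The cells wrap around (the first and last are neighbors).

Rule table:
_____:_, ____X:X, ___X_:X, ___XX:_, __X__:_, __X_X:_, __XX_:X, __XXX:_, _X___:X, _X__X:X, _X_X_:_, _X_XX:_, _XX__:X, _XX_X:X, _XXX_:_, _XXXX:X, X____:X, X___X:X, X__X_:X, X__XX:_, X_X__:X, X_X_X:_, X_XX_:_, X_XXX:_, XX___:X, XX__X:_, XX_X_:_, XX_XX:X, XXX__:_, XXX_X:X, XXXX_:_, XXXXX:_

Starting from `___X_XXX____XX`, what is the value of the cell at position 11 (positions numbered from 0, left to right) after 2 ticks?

XXX_____XXX_XX
___XX_X___XX_X
position 11 holds X

X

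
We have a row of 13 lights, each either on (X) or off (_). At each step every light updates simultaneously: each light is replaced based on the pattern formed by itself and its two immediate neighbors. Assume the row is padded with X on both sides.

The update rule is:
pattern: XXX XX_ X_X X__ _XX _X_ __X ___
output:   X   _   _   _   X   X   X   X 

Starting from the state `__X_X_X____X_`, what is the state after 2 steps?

_XX_X_X_XXXX_
_X__X_X_XXX__

_X__X_X_XXX__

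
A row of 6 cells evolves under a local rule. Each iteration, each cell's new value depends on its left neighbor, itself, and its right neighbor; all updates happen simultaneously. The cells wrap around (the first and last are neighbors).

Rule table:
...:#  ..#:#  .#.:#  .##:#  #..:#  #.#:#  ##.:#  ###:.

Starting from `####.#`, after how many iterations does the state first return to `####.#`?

2

...###
####.#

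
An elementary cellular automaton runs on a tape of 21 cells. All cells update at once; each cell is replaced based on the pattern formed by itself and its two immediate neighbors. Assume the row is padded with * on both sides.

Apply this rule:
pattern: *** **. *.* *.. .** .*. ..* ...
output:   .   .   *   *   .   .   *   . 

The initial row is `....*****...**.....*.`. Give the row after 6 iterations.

.**.*.*.*.*.**.*.*.*.

*..*.....*.*..*...*.*
.**.*...*.*.**.*.*.*.
*..*.*.*.*.*..*.*.*.*
.**.*.*.*.*.**.*.*.*.
*..*.*.*.*.*..*.*.*.*  (repeats iteration 3; period 2)
iteration 6: .**.*.*.*.*.**.*.*.*.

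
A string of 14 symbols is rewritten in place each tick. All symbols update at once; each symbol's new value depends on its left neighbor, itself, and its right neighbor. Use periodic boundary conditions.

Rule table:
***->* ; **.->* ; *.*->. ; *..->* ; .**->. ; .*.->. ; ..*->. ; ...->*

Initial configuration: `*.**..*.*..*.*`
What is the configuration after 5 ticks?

*..**....*....
.*..****..***.
..*..****..***
*..*..****..**
**..*..****..*

**..*..****..*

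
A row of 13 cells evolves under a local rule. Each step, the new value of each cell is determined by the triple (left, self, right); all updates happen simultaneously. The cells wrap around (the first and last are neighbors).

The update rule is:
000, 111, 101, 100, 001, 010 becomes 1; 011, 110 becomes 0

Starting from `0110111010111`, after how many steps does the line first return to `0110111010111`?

14

1001010111010
1111111010111
1111110111011
1111101010101
1111011111110
0110101111101
1001110111011
0110101010101
1001111111111
0110111111111
1001011111110
1111101111101
1111010111010
0110111010111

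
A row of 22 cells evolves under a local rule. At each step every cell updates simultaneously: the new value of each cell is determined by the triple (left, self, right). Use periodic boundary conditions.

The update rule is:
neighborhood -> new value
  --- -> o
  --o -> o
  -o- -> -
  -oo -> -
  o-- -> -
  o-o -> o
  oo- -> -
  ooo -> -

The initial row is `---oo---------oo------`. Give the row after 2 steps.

ooo---oooooooo---ooooo
----oo---------oo-----

----oo---------oo-----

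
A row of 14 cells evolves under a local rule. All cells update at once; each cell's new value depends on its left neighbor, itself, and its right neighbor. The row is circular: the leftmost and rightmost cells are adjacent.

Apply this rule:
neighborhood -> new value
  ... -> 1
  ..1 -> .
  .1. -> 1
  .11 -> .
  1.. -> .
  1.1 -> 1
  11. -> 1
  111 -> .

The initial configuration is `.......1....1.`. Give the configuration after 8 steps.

111111.1.11.1.
.....1111.1111
.111....11...1
1..1.11..1.1.1
1..11.1..1111.
1...111.....11
1.1...1.111...
111.1.11..1.1.

111.1.11..1.1.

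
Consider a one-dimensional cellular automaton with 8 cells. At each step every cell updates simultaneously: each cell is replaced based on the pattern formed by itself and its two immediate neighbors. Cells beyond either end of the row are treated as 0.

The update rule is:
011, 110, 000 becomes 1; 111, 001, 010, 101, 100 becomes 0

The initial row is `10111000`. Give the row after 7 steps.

step 1: 00101011
step 2: 10000011
step 3: 00111011
step 4: 10101011
step 5: 00000011
step 6: 11111011
step 7: 10001011

10001011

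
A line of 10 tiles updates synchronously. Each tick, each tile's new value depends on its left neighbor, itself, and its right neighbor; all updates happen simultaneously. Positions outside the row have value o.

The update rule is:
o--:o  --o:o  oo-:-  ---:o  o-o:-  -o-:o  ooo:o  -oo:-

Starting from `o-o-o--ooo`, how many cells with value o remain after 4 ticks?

tick 1: --o-ooo-oo
tick 2: ooo--o---o
tick 3: oo-oooooo-
tick 4: o---oooo--
count of o: 5

5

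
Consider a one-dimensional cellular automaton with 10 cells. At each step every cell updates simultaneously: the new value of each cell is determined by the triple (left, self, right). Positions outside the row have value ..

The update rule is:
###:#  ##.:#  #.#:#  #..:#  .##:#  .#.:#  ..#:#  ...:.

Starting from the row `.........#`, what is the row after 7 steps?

........##
.......###
......####
.....#####
....######
...#######
..########

..########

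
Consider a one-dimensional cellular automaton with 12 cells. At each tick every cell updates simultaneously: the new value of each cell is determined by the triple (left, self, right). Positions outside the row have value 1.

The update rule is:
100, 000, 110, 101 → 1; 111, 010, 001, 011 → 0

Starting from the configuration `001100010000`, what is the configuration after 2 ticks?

110001100011

100111001110
110001100011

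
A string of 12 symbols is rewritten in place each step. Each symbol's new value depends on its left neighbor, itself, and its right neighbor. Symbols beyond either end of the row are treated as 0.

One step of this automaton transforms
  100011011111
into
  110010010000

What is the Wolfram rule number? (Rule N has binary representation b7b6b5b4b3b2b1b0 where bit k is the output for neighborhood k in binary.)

28

position 8: 111 → 0  (bit 7 = 0)
position 5: 110 → 0  (bit 6 = 0)
position 6: 101 → 0  (bit 5 = 0)
position 1: 100 → 1  (bit 4 = 1)
position 4: 011 → 1  (bit 3 = 1)
position 0: 010 → 1  (bit 2 = 1)
position 3: 001 → 0  (bit 1 = 0)
position 2: 000 → 0  (bit 0 = 0)
bits b7..b0 = 00011100 = 28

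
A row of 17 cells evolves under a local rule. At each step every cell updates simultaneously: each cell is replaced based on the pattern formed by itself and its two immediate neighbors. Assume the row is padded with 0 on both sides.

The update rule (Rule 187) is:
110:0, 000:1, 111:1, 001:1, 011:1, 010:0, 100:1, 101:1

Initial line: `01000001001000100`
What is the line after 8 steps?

01101110110101010

10111110110111011
01111101101110110
11111011011101101
11110110111011010
11101101110110101
11011011101101010
10110111011010101
01101110110101010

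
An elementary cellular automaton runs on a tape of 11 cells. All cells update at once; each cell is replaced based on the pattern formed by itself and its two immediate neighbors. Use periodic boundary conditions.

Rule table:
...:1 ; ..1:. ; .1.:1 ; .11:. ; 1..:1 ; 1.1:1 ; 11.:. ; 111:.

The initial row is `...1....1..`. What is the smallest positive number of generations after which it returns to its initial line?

22

11.1111.111
..1....1...
1.1111.1111
.1....1....
.1111.11111
1....1.....
1111.11111.
....1.....1
111.11111.1
...1.....1.
11.11111.11
..1.....1..
1.11111.111
.1.....1...
.11111.1111
1.....1....
11111.1111.
.....1....1
1111.1111.1
....1....1.
111.1111.11
...1....1..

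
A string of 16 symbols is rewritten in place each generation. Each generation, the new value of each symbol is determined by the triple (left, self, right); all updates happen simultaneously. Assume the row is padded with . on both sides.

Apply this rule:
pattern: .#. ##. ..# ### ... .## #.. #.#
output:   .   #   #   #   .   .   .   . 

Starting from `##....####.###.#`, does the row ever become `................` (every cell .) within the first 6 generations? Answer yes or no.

.#...#.###..##..
#...#...##.#.#..
...#...#.#......
..#...#.........
.#...#..........
#...#...........
generation 6 is #...#..........., still not uniform .

no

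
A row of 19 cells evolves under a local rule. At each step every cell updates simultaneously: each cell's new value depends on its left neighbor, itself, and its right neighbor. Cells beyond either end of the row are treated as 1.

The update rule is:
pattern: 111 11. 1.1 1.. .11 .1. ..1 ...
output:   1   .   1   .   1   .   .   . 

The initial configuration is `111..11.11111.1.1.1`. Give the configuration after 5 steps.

11...1.11111.1.1.11
1.....11111.1.1.111
......1111.1.1.1111
......111.1.1.11111
......11.1.1.111111

......11.1.1.111111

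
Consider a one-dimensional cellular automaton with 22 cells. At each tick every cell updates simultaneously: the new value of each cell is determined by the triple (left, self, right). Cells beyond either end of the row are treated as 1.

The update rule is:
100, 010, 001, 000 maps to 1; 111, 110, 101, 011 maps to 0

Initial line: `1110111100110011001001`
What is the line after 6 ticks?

0000000011001100111110
1111111100110011000000
0000000011001100111111
1111111100110011000000  (repeats tick 2; period 2)
tick 6: 1111111100110011000000

1111111100110011000000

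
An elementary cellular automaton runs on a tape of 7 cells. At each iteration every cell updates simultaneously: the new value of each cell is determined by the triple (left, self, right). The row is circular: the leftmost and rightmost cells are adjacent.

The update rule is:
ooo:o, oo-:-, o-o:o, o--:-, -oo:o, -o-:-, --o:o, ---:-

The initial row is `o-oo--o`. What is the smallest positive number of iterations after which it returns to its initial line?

-oo--oo
oo--oo-
o--oo-o
--oo-oo
-oo-oo-
oo-oo--
o-oo--o

7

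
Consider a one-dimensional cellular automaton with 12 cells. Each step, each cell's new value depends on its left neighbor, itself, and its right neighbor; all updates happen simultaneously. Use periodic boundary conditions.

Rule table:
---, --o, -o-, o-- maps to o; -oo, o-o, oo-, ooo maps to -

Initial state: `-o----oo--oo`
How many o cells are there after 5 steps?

step 1: -ooooo--oo--
step 2: o-----oo--oo
step 3: -ooooo--oo--  (repeats step 1; period 2)
step 5: -ooooo--oo--
count of o: 7

7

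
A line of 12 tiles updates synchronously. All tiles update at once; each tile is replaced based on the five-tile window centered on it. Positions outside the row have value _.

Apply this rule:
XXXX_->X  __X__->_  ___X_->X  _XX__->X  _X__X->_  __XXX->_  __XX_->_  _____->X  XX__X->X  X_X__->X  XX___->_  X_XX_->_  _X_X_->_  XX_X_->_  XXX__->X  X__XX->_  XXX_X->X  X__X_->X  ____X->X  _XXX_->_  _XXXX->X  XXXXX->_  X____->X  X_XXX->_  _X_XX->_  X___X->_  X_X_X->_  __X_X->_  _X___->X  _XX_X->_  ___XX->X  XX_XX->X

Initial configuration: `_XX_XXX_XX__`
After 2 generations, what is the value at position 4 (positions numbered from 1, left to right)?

X__X__XX_X_X
__X________X
position 4 holds _

_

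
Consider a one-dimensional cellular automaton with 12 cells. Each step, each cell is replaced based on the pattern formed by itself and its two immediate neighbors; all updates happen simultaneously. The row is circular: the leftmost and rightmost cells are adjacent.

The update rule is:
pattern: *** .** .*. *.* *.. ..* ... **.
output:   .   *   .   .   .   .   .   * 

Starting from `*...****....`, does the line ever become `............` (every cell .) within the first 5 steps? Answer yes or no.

step 1: ....*..*....
step 2: ............
all cells are . at step 2

yes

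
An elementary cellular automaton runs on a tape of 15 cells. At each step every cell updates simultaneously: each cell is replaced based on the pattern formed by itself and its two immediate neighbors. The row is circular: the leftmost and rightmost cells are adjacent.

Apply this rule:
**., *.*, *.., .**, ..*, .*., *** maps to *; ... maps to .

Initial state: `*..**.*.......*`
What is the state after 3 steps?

********.....**
*********...***
**********.****

**********.****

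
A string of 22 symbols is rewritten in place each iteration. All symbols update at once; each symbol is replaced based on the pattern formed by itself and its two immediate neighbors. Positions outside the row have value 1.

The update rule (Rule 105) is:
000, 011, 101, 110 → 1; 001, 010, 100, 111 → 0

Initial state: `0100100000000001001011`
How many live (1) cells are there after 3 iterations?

1000001111111100000110
1011101000000101110111
1110110011110011011100
count of 1: 14

14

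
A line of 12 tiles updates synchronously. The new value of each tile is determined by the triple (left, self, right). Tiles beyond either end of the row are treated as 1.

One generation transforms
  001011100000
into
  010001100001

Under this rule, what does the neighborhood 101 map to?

0

At position 3 the neighborhood is 101; the next row has 0 there.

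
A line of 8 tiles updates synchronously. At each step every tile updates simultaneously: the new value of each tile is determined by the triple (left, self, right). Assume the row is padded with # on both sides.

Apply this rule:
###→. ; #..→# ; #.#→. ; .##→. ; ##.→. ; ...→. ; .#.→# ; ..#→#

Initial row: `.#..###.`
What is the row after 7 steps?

.###....
....#..#
#..####.
.##.....
...#...#
#.###.#.
......#.

......#.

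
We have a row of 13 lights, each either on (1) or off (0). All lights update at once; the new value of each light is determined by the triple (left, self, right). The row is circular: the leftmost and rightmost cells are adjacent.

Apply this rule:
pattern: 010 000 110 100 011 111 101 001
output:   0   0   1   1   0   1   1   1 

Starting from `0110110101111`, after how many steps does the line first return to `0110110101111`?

13

1011011010111
1101101101011
1110110110101
1111011011010
0111101101101
1011110110110
0101111011011
1010111101101
1101011110110
0110101111011
1011010111101
1101101011110
0110110101111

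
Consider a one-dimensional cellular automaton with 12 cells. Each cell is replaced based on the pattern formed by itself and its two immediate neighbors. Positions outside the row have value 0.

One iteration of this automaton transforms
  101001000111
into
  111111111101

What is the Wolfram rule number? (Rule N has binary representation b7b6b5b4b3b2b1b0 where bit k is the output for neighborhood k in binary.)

127

position 10: 111 → 0  (bit 7 = 0)
position 11: 110 → 1  (bit 6 = 1)
position 1: 101 → 1  (bit 5 = 1)
position 3: 100 → 1  (bit 4 = 1)
position 9: 011 → 1  (bit 3 = 1)
position 0: 010 → 1  (bit 2 = 1)
position 4: 001 → 1  (bit 1 = 1)
position 7: 000 → 1  (bit 0 = 1)
bits b7..b0 = 01111111 = 127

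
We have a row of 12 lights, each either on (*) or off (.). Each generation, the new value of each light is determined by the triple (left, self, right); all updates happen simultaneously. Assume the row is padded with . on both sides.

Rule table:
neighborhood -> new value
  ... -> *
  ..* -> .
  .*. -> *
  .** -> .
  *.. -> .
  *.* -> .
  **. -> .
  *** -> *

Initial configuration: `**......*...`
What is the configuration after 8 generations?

generation 1: ...****.*.**
generation 2: **..**..*...
generation 3: ........*.**
generation 4: *******.*...
generation 5: .*****..*.**
generation 6: ..***...*...
generation 7: *..*..*.*.**
generation 8: *..*..*.*...

*..*..*.*...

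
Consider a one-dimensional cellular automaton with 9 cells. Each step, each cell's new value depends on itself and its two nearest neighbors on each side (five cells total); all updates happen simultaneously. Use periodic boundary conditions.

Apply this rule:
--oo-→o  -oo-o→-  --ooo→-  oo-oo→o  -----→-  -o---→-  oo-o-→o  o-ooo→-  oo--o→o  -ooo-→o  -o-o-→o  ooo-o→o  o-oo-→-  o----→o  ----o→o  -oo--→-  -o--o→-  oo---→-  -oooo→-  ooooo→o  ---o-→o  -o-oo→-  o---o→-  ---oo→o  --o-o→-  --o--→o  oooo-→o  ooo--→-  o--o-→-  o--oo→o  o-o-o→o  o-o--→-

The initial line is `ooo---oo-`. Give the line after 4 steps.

-o---oo-o
o---oo-oo
---oo-o-o
--oo-ooo-

--oo-ooo-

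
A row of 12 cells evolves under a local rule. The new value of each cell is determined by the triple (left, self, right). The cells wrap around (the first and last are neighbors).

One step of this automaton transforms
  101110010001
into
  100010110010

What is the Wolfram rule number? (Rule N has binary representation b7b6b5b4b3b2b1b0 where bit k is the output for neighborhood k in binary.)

position 3: 111 → 0  (bit 7 = 0)
position 0: 110 → 1  (bit 6 = 1)
position 1: 101 → 0  (bit 5 = 0)
position 5: 100 → 0  (bit 4 = 0)
position 2: 011 → 0  (bit 3 = 0)
position 7: 010 → 1  (bit 2 = 1)
position 6: 001 → 1  (bit 1 = 1)
position 9: 000 → 0  (bit 0 = 0)
bits b7..b0 = 01000110 = 70

70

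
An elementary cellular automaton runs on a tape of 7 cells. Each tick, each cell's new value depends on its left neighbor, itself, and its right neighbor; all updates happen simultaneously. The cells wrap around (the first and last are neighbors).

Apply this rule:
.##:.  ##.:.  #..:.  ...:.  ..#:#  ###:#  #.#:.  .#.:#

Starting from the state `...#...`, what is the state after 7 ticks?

..##...
.#.....
##.....
......#
.....##
....#..
...##..

...##..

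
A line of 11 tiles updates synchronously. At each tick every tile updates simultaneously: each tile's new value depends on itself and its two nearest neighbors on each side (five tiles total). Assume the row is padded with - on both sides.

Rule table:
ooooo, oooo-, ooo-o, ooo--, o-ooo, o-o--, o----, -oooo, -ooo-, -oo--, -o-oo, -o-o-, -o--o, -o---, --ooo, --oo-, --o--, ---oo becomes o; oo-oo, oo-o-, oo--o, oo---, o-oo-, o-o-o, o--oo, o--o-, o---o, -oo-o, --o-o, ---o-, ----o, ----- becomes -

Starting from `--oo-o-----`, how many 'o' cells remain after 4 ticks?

7

tick 1: -oo--ooo---
tick 2: ooo--ooo-o-
tick 3: ooo--ooo-oo
tick 4: ooo--ooo--o
count of o: 7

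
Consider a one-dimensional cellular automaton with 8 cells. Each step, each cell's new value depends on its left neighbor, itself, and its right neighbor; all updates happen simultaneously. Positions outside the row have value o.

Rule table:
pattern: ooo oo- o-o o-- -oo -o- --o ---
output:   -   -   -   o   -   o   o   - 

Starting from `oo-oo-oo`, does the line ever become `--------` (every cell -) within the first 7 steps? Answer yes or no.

yes

step 1: --------
all cells are - at step 1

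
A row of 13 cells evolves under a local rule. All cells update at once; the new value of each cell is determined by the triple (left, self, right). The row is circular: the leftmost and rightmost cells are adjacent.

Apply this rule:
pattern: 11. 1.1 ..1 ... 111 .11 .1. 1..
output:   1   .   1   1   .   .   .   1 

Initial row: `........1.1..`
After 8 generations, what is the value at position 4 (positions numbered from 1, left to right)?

11111111...11
.......1111..
1111111...111
......1111...
111111...1111
.....1111....
11111...11111
....1111.....
position 4 holds .

.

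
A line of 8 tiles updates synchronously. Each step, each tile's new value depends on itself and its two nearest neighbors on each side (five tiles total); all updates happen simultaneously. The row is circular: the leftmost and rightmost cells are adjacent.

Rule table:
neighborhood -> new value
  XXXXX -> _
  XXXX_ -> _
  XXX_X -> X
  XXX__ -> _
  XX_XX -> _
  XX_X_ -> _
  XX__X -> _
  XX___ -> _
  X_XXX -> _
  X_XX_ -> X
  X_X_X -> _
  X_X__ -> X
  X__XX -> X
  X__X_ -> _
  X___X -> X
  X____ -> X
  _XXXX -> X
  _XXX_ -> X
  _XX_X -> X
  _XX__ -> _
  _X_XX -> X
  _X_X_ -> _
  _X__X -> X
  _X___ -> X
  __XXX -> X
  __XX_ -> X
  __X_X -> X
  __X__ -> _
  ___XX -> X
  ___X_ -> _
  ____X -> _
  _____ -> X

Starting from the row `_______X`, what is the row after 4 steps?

_X_XX_X_

XXXXX___
XX____XX
___X_XXX
_X_XX_X_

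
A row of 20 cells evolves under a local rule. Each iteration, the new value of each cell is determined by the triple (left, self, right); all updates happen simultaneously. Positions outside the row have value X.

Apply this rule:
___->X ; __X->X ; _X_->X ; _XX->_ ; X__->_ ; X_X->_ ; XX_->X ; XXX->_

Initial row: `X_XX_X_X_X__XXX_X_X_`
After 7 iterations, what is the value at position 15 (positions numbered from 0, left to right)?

X__X_X_X_X_X__X_X_X_
X_XX_X_X_X_X_XX_X_X_
X__X_X_X_X_X__X_X_X_  (repeats iteration 1; period 2)
iteration 7: X__X_X_X_X_X__X_X_X_
position 15 holds _

_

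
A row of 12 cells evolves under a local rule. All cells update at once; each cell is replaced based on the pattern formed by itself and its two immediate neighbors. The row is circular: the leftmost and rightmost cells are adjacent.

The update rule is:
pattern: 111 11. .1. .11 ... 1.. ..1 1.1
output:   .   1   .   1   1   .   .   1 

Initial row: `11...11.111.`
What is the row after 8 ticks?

.1...1...1..

tick 1: 11.1.1111.11
tick 2: .11.11..111.
tick 3: .11111..1.1.
tick 4: .1...1...1..
tick 5: ...1...1...1
tick 6: .1...1...1..  (repeats tick 4; period 2)
tick 8: .1...1...1..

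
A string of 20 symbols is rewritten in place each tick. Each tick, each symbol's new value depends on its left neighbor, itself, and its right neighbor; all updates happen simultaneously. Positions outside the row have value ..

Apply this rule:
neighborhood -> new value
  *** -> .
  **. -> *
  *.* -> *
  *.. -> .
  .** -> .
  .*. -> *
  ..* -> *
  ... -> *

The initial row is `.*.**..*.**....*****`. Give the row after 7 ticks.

***.*.***.*.***....*
..****..****..*.****
**...*.*...*.***...*
.*.*****.****..*.***
***....**...*.***..*
..*.***.*.****..*.**
****..****...*.***.*

****..****...*.***.*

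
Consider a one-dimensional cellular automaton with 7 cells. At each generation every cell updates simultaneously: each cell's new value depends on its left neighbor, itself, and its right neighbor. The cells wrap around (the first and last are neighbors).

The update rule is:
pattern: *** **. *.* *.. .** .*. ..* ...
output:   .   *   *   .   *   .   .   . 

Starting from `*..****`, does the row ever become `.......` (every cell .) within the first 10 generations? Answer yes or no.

yes

generation 1: *..*...
generation 2: .......
all cells are . at generation 2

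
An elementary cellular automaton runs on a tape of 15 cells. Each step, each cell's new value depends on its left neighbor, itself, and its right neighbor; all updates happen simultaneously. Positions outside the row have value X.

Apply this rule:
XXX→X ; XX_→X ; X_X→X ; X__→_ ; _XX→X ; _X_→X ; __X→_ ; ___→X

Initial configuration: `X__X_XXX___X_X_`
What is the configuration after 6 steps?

X__XXXXX_X_XXXX
X__XXXXXXXXXXXX
X__XXXXXXXXXXXX  (fixed point — unchanged through step 6)

X__XXXXXXXXXXXX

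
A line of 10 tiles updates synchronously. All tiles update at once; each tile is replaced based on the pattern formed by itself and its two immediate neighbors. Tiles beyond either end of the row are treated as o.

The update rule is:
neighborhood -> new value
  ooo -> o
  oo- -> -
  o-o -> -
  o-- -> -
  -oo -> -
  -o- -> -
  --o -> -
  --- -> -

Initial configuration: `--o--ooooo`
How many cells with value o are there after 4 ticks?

------oooo
-------ooo
--------oo
---------o
count of o: 1

1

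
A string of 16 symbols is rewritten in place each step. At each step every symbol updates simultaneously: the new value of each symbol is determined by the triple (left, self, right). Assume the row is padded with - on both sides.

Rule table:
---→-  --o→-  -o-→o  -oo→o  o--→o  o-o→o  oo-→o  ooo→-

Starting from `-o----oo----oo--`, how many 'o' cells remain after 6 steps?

-oo---ooo---ooo-
-ooo--o-oo--o-oo
-o-oo-ooooo-oooo
-oooooo---ooo--o
-o----oo--o-oo-o
-oo---ooo-oooooo
count of o: 11

11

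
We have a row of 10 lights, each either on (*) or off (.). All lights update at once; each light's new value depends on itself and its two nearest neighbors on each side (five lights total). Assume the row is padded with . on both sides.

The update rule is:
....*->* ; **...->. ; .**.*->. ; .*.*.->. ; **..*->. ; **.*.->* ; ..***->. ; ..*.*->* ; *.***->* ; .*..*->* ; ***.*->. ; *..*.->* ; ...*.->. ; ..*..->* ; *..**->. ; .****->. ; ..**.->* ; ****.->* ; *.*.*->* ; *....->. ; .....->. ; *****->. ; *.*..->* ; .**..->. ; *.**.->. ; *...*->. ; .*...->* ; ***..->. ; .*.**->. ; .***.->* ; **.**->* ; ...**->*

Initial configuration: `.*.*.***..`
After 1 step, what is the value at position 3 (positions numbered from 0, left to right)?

*

step 1: .*.*.**...
position 3 holds *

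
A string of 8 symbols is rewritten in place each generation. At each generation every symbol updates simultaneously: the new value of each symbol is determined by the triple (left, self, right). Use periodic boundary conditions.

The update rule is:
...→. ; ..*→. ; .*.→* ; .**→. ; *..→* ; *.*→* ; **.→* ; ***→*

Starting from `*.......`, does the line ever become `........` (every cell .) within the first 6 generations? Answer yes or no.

generation 1: **......
generation 2: .**.....
generation 3: ..**....
generation 4: ...**...
generation 5: ....**..
generation 6: .....**.
generation 6 is .....**., still not uniform .

no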